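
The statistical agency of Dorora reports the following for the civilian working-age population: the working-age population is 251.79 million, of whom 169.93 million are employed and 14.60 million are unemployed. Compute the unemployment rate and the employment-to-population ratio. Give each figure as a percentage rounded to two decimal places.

Unemployment rate ≈ 7.91%; employment-population ratio ≈ 67.49%.

Labor force = employed + unemployed = 169.93 + 14.60 = 184.53 million.
Unemployment rate = 14.60 / 184.53 = 7.91%.
Employment-population ratio = 169.93 / 251.79 = 67.49%.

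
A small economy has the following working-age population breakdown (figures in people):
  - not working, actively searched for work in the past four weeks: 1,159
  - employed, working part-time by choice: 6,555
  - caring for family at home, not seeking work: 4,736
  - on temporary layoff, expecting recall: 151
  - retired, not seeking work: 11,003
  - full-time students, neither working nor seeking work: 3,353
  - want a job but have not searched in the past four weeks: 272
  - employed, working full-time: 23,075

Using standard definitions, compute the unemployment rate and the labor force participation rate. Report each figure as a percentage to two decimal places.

Unemployment rate ≈ 4.23%; labor force participation rate ≈ 61.51%.

Employed = 6,555 + 23,075 = 29,630.
Unemployed = 1,159 + 151 = 1,310 (jobless and actively searching, or on temporary layoff).
Labor force = 29,630 + 1,310 = 30,940.
Not in labor force = 4,736 + 11,003 + 3,353 + 272 = 19,364 (those not working and not actively searching are outside the labor force — including those who want a job but have given up searching).
Civilian working-age population = 30,940 + 19,364 = 50,304.
Unemployment rate = 1,310 / 30,940 = 4.23%.
Labor force participation rate = 30,940 / 50,304 = 61.51%.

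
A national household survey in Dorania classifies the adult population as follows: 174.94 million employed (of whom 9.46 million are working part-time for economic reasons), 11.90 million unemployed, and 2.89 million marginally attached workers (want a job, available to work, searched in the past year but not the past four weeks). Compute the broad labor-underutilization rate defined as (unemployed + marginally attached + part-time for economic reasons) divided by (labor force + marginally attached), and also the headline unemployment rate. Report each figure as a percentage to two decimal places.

Labor force = 174.94 + 11.90 = 186.84 million.
Numerator = 11.90 + 2.89 + 9.46 = 24.25 million.
Denominator = 186.84 + 2.89 = 189.73 million.
Broad rate = 24.25 / 189.73 = 12.78%.
Headline unemployment rate = 11.90 / 186.84 = 6.37%.

Broad underutilization rate ≈ 12.78%; headline unemployment rate ≈ 6.37%.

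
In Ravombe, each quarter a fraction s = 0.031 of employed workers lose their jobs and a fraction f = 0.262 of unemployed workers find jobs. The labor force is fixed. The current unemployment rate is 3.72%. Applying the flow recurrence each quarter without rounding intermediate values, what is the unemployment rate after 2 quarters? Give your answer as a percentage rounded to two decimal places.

Unemployment rate after two quarters ≈ 7.15%.

With a fixed labor force, u_{t+1} = u_t + s·(1−u_t) − f·u_t = u_t·(1−s−f) + s.
Here 1−s−f = 0.707 and s = 0.031.
u_1 = 0.037200 × 0.707 + 0.031 = 0.057300.
u_2 = 0.057300 × 0.707 + 0.031 = 0.071511.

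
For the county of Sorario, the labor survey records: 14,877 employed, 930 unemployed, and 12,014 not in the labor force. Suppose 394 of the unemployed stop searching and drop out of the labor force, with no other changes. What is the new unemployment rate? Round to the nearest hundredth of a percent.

New unemployment rate ≈ 3.48%.

Initially, labor force = 14,877 + 930 = 15,807, so u = 930/15,807 = 5.88%.
After the change, unemployed and labor force both fall by 394 → E = 14,877, U = 536, labor force = 15,413.
New unemployment rate = 536 / 15,413 = 3.48%.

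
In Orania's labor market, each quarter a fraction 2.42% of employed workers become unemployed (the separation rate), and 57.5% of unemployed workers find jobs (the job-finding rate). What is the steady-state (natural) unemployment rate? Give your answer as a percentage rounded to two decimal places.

Steady-state unemployment rate ≈ 4.04%.

At steady state the flows balance: s·E = f·U, so U/(E+U) = s/(s+f).
u* = 2.42 / (2.42 + 57.5) = 2.42 / 59.92 = 4.04%.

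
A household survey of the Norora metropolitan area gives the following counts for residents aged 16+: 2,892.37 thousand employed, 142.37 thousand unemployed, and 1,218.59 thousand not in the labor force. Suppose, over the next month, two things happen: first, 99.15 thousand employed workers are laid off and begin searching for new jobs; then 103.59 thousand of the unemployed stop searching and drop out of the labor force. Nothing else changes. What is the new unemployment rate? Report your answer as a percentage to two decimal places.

New unemployment rate ≈ 4.71%.

Initially, labor force = 2,892.37 + 142.37 = 3,034.74 thousand, so u = 142.37/3,034.74 = 4.69%.
After the first change, employed falls and unemployed rises by 99.15; labor force unchanged → E = 2,793.22, U = 241.52, labor force = 3,034.74 thousand.
After the second change, unemployed and labor force both fall by 103.59 → E = 2,793.22, U = 137.93, labor force = 2,931.15 thousand.
New unemployment rate = 137.93 / 2,931.15 = 4.71%.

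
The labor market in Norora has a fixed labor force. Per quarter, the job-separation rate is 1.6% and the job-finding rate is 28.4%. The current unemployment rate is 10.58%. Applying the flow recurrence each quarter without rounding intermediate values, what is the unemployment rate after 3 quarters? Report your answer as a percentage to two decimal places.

Unemployment rate after three quarters ≈ 7.13%.

With a fixed labor force, u_{t+1} = u_t + s·(1−u_t) − f·u_t = u_t·(1−s−f) + s.
Here 1−s−f = 0.700 and s = 0.016.
u_1 = 0.105800 × 0.700 + 0.016 = 0.090060.
u_2 = 0.090060 × 0.700 + 0.016 = 0.079042.
u_3 = 0.079042 × 0.700 + 0.016 = 0.071329.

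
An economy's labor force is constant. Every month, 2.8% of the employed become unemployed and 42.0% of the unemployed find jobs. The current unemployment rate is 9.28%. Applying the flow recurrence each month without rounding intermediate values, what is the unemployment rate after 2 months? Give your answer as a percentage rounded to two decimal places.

With a fixed labor force, u_{t+1} = u_t + s·(1−u_t) − f·u_t = u_t·(1−s−f) + s.
Here 1−s−f = 0.552 and s = 0.028.
u_1 = 0.092800 × 0.552 + 0.028 = 0.079226.
u_2 = 0.079226 × 0.552 + 0.028 = 0.071733.

Unemployment rate after two months ≈ 7.17%.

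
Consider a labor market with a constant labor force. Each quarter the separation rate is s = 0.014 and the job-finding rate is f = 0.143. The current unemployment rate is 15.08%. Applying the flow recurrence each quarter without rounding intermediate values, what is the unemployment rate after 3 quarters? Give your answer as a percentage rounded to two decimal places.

With a fixed labor force, u_{t+1} = u_t + s·(1−u_t) − f·u_t = u_t·(1−s−f) + s.
Here 1−s−f = 0.843 and s = 0.014.
u_1 = 0.150800 × 0.843 + 0.014 = 0.141124.
u_2 = 0.141124 × 0.843 + 0.014 = 0.132968.
u_3 = 0.132968 × 0.843 + 0.014 = 0.126092.

Unemployment rate after three quarters ≈ 12.61%.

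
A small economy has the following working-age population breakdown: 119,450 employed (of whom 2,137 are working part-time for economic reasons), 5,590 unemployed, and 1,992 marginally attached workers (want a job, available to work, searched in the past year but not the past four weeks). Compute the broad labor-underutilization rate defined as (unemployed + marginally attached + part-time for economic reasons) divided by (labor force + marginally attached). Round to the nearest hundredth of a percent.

Broad underutilization rate ≈ 7.65%.

Labor force = 119,450 + 5,590 = 125,040.
Numerator = 5,590 + 1,992 + 2,137 = 9,719.
Denominator = 125,040 + 1,992 = 127,032.
Broad rate = 9,719 / 127,032 = 7.65%.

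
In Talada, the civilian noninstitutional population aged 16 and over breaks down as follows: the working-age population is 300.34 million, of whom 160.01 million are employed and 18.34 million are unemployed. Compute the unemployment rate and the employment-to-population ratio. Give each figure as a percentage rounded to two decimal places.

Unemployment rate ≈ 10.28%; employment-population ratio ≈ 53.28%.

Labor force = employed + unemployed = 160.01 + 18.34 = 178.35 million.
Unemployment rate = 18.34 / 178.35 = 10.28%.
Employment-population ratio = 160.01 / 300.34 = 53.28%.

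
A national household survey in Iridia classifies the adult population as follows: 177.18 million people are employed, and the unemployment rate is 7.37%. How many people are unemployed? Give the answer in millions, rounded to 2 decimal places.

Let U be the number unemployed. The labor force is E + U, and U/(E+U) = 0.0737.
So U = 0.0737 × 177.18 / (1 − 0.0737) = 13.0582 / 0.9263 ≈ 14.10 million.

About 14.10 million are unemployed.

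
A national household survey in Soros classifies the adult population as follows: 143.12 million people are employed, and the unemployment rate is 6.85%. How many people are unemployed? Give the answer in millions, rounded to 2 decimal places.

Let U be the number unemployed. The labor force is E + U, and U/(E+U) = 0.0685.
So U = 0.0685 × 143.12 / (1 − 0.0685) = 9.8037 / 0.9315 ≈ 10.52 million.

About 10.52 million are unemployed.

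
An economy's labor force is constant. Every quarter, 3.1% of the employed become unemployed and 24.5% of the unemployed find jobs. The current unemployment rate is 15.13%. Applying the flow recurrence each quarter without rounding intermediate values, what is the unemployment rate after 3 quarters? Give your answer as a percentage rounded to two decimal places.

With a fixed labor force, u_{t+1} = u_t + s·(1−u_t) − f·u_t = u_t·(1−s−f) + s.
Here 1−s−f = 0.724 and s = 0.031.
u_1 = 0.151300 × 0.724 + 0.031 = 0.140541.
u_2 = 0.140541 × 0.724 + 0.031 = 0.132752.
u_3 = 0.132752 × 0.724 + 0.031 = 0.127112.

Unemployment rate after three quarters ≈ 12.71%.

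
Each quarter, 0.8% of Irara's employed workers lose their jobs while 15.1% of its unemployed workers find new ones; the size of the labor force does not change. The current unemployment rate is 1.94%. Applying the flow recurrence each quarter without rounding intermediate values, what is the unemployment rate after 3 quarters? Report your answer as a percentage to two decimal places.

With a fixed labor force, u_{t+1} = u_t + s·(1−u_t) − f·u_t = u_t·(1−s−f) + s.
Here 1−s−f = 0.841 and s = 0.008.
u_1 = 0.019400 × 0.841 + 0.008 = 0.024315.
u_2 = 0.024315 × 0.841 + 0.008 = 0.028449.
u_3 = 0.028449 × 0.841 + 0.008 = 0.031926.

Unemployment rate after three quarters ≈ 3.19%.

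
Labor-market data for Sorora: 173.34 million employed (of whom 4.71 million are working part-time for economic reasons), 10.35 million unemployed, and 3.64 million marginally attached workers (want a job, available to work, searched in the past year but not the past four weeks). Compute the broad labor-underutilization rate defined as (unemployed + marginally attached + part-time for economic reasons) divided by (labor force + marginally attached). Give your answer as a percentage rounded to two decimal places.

Broad underutilization rate ≈ 9.98%.

Labor force = 173.34 + 10.35 = 183.69 million.
Numerator = 10.35 + 3.64 + 4.71 = 18.70 million.
Denominator = 183.69 + 3.64 = 187.33 million.
Broad rate = 18.70 / 187.33 = 9.98%.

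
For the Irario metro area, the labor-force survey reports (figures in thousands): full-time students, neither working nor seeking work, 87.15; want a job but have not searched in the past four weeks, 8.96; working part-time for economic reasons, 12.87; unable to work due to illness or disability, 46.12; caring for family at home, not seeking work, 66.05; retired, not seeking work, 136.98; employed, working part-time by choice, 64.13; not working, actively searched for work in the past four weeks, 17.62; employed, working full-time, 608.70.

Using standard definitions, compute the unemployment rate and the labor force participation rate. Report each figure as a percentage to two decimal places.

Unemployment rate ≈ 2.51%; labor force participation rate ≈ 67.07%.

Employed = 12.87 + 64.13 + 608.70 = 685.70 thousand (anyone who worked, including part-time for economic reasons, counts as employed).
Unemployed = 17.62 thousand.
Labor force = 685.70 + 17.62 = 703.32 thousand.
Not in labor force = 87.15 + 8.96 + 46.12 + 66.05 + 136.98 = 345.26 thousand (those not working and not actively searching are outside the labor force — including those who want a job but have given up searching).
Civilian working-age population = 703.32 + 345.26 = 1,048.58 thousand.
Unemployment rate = 17.62 / 703.32 = 2.51%.
Labor force participation rate = 703.32 / 1,048.58 = 67.07%.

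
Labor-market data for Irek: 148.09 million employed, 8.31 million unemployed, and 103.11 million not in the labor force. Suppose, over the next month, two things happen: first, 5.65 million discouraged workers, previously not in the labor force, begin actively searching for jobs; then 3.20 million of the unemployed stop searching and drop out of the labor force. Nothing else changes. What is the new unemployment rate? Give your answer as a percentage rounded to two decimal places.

Initially, labor force = 148.09 + 8.31 = 156.40 million, so u = 8.31/156.40 = 5.31%.
After the first change, unemployed and labor force both rise by 5.65 → E = 148.09, U = 13.96, labor force = 162.05 million.
After the second change, unemployed and labor force both fall by 3.20 → E = 148.09, U = 10.76, labor force = 158.85 million.
New unemployment rate = 10.76 / 158.85 = 6.77%.

New unemployment rate ≈ 6.77%.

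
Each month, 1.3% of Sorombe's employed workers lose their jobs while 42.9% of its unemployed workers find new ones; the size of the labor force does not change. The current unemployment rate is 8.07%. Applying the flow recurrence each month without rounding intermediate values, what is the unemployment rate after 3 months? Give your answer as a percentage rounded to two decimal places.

Unemployment rate after three months ≈ 3.83%.

With a fixed labor force, u_{t+1} = u_t + s·(1−u_t) − f·u_t = u_t·(1−s−f) + s.
Here 1−s−f = 0.558 and s = 0.013.
u_1 = 0.080700 × 0.558 + 0.013 = 0.058031.
u_2 = 0.058031 × 0.558 + 0.013 = 0.045381.
u_3 = 0.045381 × 0.558 + 0.013 = 0.038323.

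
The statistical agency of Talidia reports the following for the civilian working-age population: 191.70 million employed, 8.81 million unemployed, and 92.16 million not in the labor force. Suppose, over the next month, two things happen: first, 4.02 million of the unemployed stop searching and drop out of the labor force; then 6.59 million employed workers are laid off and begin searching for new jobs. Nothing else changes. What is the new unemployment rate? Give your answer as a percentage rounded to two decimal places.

Initially, labor force = 191.70 + 8.81 = 200.51 million, so u = 8.81/200.51 = 4.39%.
After the first change, unemployed and labor force both fall by 4.02 → E = 191.70, U = 4.79, labor force = 196.49 million.
After the second change, employed falls and unemployed rises by 6.59; labor force unchanged → E = 185.11, U = 11.38, labor force = 196.49 million.
New unemployment rate = 11.38 / 196.49 = 5.79%.

New unemployment rate ≈ 5.79%.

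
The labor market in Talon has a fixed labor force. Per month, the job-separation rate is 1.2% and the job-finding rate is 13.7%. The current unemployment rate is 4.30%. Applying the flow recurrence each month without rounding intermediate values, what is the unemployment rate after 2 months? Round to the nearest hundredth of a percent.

Unemployment rate after two months ≈ 5.34%.

With a fixed labor force, u_{t+1} = u_t + s·(1−u_t) − f·u_t = u_t·(1−s−f) + s.
Here 1−s−f = 0.851 and s = 0.012.
u_1 = 0.043000 × 0.851 + 0.012 = 0.048593.
u_2 = 0.048593 × 0.851 + 0.012 = 0.053353.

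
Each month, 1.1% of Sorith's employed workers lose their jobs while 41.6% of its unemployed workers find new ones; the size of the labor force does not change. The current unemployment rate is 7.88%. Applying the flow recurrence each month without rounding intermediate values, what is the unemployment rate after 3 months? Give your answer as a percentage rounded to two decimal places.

Unemployment rate after three months ≈ 3.57%.

With a fixed labor force, u_{t+1} = u_t + s·(1−u_t) − f·u_t = u_t·(1−s−f) + s.
Here 1−s−f = 0.573 and s = 0.011.
u_1 = 0.078800 × 0.573 + 0.011 = 0.056152.
u_2 = 0.056152 × 0.573 + 0.011 = 0.043175.
u_3 = 0.043175 × 0.573 + 0.011 = 0.035739.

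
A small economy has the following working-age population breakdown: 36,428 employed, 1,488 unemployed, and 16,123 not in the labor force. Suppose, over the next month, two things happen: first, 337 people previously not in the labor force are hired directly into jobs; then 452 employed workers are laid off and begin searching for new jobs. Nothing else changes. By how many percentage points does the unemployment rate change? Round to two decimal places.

Initially, labor force = 36,428 + 1,488 = 37,916, so u = 1,488/37,916 = 3.92%.
After the first change, employed and labor force both rise by 337; unemployed unchanged → E = 36,765, U = 1,488, labor force = 38,253.
After the second change, employed falls and unemployed rises by 452; labor force unchanged → E = 36,313, U = 1,940, labor force = 38,253.
New unemployment rate = 1,940 / 38,253 = 5.07%.
Change = 5.07% − 3.92% = +1.15 percentage points.

The unemployment rate changes by +1.15 percentage points.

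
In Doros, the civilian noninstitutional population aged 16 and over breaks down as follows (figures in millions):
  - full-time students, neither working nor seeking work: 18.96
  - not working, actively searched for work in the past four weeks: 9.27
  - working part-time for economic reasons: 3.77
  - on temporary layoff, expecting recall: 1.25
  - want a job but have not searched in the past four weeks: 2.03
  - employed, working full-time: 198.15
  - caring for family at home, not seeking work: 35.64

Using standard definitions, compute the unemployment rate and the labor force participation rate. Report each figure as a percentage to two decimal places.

Unemployment rate ≈ 4.95%; labor force participation rate ≈ 78.95%.

Employed = 3.77 + 198.15 = 201.92 million (anyone who worked, including part-time for economic reasons, counts as employed).
Unemployed = 9.27 + 1.25 = 10.52 million (jobless and actively searching, or on temporary layoff).
Labor force = 201.92 + 10.52 = 212.44 million.
Not in labor force = 18.96 + 2.03 + 35.64 = 56.63 million (those not working and not actively searching are outside the labor force — including those who want a job but have given up searching).
Civilian working-age population = 212.44 + 56.63 = 269.07 million.
Unemployment rate = 10.52 / 212.44 = 4.95%.
Labor force participation rate = 212.44 / 269.07 = 78.95%.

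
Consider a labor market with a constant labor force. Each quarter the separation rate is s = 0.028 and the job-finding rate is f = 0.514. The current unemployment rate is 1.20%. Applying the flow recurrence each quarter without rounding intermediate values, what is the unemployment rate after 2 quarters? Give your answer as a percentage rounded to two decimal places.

Unemployment rate after two quarters ≈ 4.33%.

With a fixed labor force, u_{t+1} = u_t + s·(1−u_t) − f·u_t = u_t·(1−s−f) + s.
Here 1−s−f = 0.458 and s = 0.028.
u_1 = 0.012000 × 0.458 + 0.028 = 0.033496.
u_2 = 0.033496 × 0.458 + 0.028 = 0.043341.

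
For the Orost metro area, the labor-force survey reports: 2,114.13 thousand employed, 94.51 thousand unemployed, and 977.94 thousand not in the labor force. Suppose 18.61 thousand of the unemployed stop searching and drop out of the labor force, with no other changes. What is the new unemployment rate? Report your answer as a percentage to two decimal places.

Initially, labor force = 2,114.13 + 94.51 = 2,208.64 thousand, so u = 94.51/2,208.64 = 4.28%.
After the change, unemployed and labor force both fall by 18.61 → E = 2,114.13, U = 75.90, labor force = 2,190.03 thousand.
New unemployment rate = 75.90 / 2,190.03 = 3.47%.

New unemployment rate ≈ 3.47%.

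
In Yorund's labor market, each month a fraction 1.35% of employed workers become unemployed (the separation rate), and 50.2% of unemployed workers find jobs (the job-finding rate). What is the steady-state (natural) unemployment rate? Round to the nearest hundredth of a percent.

Steady-state unemployment rate ≈ 2.62%.

At steady state the flows balance: s·E = f·U, so U/(E+U) = s/(s+f).
u* = 1.35 / (1.35 + 50.2) = 1.35 / 51.55 = 2.62%.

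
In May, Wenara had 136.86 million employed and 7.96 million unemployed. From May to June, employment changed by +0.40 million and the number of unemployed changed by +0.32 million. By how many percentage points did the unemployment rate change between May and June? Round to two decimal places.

May: labor force = 136.86 + 7.96 = 144.82; u = 7.96/144.82 = 5.50%.
June: labor force = 137.26 + 8.28 = 145.54; u = 8.28/145.54 = 5.69%.
Change = 5.69% − 5.50% = +0.19 pp.

The unemployment rate changed by +0.19 percentage points.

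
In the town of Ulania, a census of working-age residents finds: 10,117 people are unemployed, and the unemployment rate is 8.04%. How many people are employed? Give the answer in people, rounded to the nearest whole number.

About 115,716 are employed.

Labor force = U / u = 10,117 / 0.0804 ≈ 125,833.
Employed = labor force − unemployed = 125,833 − 10,117 = 115,716.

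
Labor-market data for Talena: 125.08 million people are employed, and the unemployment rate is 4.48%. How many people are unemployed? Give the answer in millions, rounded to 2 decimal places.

Let U be the number unemployed. The labor force is E + U, and U/(E+U) = 0.0448.
So U = 0.0448 × 125.08 / (1 − 0.0448) = 5.6036 / 0.9552 ≈ 5.87 million.

About 5.87 million are unemployed.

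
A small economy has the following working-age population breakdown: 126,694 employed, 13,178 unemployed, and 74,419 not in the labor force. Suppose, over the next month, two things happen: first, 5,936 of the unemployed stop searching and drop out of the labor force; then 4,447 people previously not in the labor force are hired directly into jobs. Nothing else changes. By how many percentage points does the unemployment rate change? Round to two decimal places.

The unemployment rate changes by −4.19 percentage points.

Initially, labor force = 126,694 + 13,178 = 139,872, so u = 13,178/139,872 = 9.42%.
After the first change, unemployed and labor force both fall by 5,936 → E = 126,694, U = 7,242, labor force = 133,936.
After the second change, employed and labor force both rise by 4,447; unemployed unchanged → E = 131,141, U = 7,242, labor force = 138,383.
New unemployment rate = 7,242 / 138,383 = 5.23%.
Change = 5.23% − 9.42% = −4.19 percentage points.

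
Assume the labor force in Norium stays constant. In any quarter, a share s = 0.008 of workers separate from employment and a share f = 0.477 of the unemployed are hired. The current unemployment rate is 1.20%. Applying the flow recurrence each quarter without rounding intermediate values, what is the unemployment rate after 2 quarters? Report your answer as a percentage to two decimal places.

Unemployment rate after two quarters ≈ 1.53%.

With a fixed labor force, u_{t+1} = u_t + s·(1−u_t) − f·u_t = u_t·(1−s−f) + s.
Here 1−s−f = 0.515 and s = 0.008.
u_1 = 0.012000 × 0.515 + 0.008 = 0.014180.
u_2 = 0.014180 × 0.515 + 0.008 = 0.015303.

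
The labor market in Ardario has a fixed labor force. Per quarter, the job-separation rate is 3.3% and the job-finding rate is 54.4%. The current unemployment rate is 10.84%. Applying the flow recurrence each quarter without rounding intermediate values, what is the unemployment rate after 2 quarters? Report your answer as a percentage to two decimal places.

With a fixed labor force, u_{t+1} = u_t + s·(1−u_t) − f·u_t = u_t·(1−s−f) + s.
Here 1−s−f = 0.423 and s = 0.033.
u_1 = 0.108400 × 0.423 + 0.033 = 0.078853.
u_2 = 0.078853 × 0.423 + 0.033 = 0.066355.

Unemployment rate after two quarters ≈ 6.64%.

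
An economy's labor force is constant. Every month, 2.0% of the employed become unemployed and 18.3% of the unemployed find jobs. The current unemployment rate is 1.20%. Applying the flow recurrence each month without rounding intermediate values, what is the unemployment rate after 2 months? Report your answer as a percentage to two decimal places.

Unemployment rate after two months ≈ 4.36%.

With a fixed labor force, u_{t+1} = u_t + s·(1−u_t) − f·u_t = u_t·(1−s−f) + s.
Here 1−s−f = 0.797 and s = 0.020.
u_1 = 0.012000 × 0.797 + 0.020 = 0.029564.
u_2 = 0.029564 × 0.797 + 0.020 = 0.043563.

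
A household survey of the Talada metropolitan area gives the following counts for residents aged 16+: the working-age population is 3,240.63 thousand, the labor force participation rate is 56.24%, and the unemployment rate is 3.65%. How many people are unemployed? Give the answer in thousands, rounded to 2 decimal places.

Labor force = 0.5624 × 3,240.63 = 1,822.53 thousand.
Unemployed = 0.0365 × 1,822.53 ≈ 66.52 thousand.

About 66.52 thousand are unemployed.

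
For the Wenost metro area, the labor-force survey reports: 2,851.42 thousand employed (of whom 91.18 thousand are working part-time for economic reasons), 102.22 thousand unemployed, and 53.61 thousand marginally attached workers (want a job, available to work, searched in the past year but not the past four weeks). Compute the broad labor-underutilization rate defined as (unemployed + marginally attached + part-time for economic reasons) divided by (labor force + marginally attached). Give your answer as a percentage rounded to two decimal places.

Broad underutilization rate ≈ 8.21%.

Labor force = 2,851.42 + 102.22 = 2,953.64 thousand.
Numerator = 102.22 + 53.61 + 91.18 = 247.01 thousand.
Denominator = 2,953.64 + 53.61 = 3,007.25 thousand.
Broad rate = 247.01 / 3,007.25 = 8.21%.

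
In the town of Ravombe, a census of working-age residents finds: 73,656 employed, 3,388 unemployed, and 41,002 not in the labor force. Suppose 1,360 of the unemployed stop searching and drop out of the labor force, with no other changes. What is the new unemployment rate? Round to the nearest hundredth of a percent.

Initially, labor force = 73,656 + 3,388 = 77,044, so u = 3,388/77,044 = 4.40%.
After the change, unemployed and labor force both fall by 1,360 → E = 73,656, U = 2,028, labor force = 75,684.
New unemployment rate = 2,028 / 75,684 = 2.68%.

New unemployment rate ≈ 2.68%.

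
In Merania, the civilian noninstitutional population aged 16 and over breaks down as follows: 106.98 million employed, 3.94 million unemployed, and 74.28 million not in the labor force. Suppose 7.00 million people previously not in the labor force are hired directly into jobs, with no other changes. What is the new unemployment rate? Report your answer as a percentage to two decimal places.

New unemployment rate ≈ 3.34%.

Initially, labor force = 106.98 + 3.94 = 110.92 million, so u = 3.94/110.92 = 3.55%.
After the change, employed and labor force both rise by 7.00; unemployed unchanged → E = 113.98, U = 3.94, labor force = 117.92 million.
New unemployment rate = 3.94 / 117.92 = 3.34%.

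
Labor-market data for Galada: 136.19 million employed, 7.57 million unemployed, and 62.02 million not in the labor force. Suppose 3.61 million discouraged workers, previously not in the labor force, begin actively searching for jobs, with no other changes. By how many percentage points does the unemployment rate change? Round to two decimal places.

Initially, labor force = 136.19 + 7.57 = 143.76 million, so u = 7.57/143.76 = 5.27%.
After the change, unemployed and labor force both rise by 3.61 → E = 136.19, U = 11.18, labor force = 147.37 million.
New unemployment rate = 11.18 / 147.37 = 7.59%.
Change = 7.59% − 5.27% = +2.32 percentage points.

The unemployment rate changes by +2.32 percentage points.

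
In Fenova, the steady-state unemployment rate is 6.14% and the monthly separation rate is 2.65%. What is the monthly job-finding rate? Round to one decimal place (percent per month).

From u* = s/(s+f): f = s·(1−u)/u.
f = 2.65 × (1 − 0.0614) / 0.0614 = 2.4873 / 0.0614 ≈ 40.5% per month.

Job-finding rate ≈ 40.5% per month.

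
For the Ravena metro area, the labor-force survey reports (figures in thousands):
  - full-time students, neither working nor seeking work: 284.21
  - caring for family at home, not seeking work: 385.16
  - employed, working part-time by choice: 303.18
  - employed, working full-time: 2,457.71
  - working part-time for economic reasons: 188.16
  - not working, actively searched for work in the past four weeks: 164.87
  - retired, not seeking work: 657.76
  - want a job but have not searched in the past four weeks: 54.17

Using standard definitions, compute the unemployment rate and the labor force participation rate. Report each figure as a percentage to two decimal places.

Employed = 303.18 + 2,457.71 + 188.16 = 2,949.05 thousand (anyone who worked, including part-time for economic reasons, counts as employed).
Unemployed = 164.87 thousand.
Labor force = 2,949.05 + 164.87 = 3,113.92 thousand.
Not in labor force = 284.21 + 385.16 + 657.76 + 54.17 = 1,381.30 thousand (those not working and not actively searching are outside the labor force — including those who want a job but have given up searching).
Civilian working-age population = 3,113.92 + 1,381.30 = 4,495.22 thousand.
Unemployment rate = 164.87 / 3,113.92 = 5.29%.
Labor force participation rate = 3,113.92 / 4,495.22 = 69.27%.

Unemployment rate ≈ 5.29%; labor force participation rate ≈ 69.27%.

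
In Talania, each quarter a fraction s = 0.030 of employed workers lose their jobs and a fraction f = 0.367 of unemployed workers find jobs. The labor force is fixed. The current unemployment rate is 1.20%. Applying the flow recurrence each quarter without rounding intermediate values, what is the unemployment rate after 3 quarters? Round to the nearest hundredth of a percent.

With a fixed labor force, u_{t+1} = u_t + s·(1−u_t) − f·u_t = u_t·(1−s−f) + s.
Here 1−s−f = 0.603 and s = 0.030.
u_1 = 0.012000 × 0.603 + 0.030 = 0.037236.
u_2 = 0.037236 × 0.603 + 0.030 = 0.052453.
u_3 = 0.052453 × 0.603 + 0.030 = 0.061629.

Unemployment rate after three quarters ≈ 6.16%.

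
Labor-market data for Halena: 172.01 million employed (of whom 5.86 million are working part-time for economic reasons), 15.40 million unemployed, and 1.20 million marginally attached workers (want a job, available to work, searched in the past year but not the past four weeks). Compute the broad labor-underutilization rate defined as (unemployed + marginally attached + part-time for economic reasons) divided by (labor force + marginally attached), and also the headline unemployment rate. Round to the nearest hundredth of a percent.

Broad underutilization rate ≈ 11.91%; headline unemployment rate ≈ 8.22%.

Labor force = 172.01 + 15.40 = 187.41 million.
Numerator = 15.40 + 1.20 + 5.86 = 22.46 million.
Denominator = 187.41 + 1.20 = 188.61 million.
Broad rate = 22.46 / 188.61 = 11.91%.
Headline unemployment rate = 15.40 / 187.41 = 8.22%.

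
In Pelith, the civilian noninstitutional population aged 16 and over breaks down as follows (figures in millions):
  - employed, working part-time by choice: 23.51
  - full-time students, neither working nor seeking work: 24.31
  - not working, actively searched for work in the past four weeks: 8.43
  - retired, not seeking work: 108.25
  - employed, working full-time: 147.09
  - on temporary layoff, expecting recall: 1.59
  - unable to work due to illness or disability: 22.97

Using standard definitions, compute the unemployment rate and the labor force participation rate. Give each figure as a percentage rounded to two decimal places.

Unemployment rate ≈ 5.55%; labor force participation rate ≈ 53.73%.

Employed = 23.51 + 147.09 = 170.60 million.
Unemployed = 8.43 + 1.59 = 10.02 million (jobless and actively searching, or on temporary layoff).
Labor force = 170.60 + 10.02 = 180.62 million.
Not in labor force = 24.31 + 108.25 + 22.97 = 155.53 million (those not working and not actively searching are outside the labor force).
Civilian working-age population = 180.62 + 155.53 = 336.15 million.
Unemployment rate = 10.02 / 180.62 = 5.55%.
Labor force participation rate = 180.62 / 336.15 = 53.73%.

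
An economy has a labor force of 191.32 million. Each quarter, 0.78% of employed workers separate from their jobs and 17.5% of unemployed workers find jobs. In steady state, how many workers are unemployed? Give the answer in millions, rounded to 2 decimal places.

Steady-state unemployment rate u* = s/(s+f) = 0.78/(0.78+17.5) = 0.042670.
Unemployed = u* × labor force = 0.042670 × 191.32 ≈ 8.16 million.

About 8.16 million are unemployed in steady state.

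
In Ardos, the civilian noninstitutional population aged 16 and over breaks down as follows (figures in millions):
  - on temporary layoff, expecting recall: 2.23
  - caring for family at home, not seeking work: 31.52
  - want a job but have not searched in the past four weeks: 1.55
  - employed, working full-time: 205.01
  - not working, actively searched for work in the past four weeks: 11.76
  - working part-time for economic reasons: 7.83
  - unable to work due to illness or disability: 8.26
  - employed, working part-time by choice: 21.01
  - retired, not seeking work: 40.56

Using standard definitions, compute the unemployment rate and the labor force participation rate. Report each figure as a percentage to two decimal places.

Employed = 205.01 + 7.83 + 21.01 = 233.85 million (anyone who worked, including part-time for economic reasons, counts as employed).
Unemployed = 2.23 + 11.76 = 13.99 million (jobless and actively searching, or on temporary layoff).
Labor force = 233.85 + 13.99 = 247.84 million.
Not in labor force = 31.52 + 1.55 + 8.26 + 40.56 = 81.89 million (those not working and not actively searching are outside the labor force — including those who want a job but have given up searching).
Civilian working-age population = 247.84 + 81.89 = 329.73 million.
Unemployment rate = 13.99 / 247.84 = 5.64%.
Labor force participation rate = 247.84 / 329.73 = 75.16%.

Unemployment rate ≈ 5.64%; labor force participation rate ≈ 75.16%.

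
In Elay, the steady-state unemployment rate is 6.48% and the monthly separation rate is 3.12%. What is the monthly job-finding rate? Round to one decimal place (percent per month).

From u* = s/(s+f): f = s·(1−u)/u.
f = 3.12 × (1 − 0.0648) / 0.0648 = 2.9178 / 0.0648 ≈ 45.0% per month.

Job-finding rate ≈ 45.0% per month.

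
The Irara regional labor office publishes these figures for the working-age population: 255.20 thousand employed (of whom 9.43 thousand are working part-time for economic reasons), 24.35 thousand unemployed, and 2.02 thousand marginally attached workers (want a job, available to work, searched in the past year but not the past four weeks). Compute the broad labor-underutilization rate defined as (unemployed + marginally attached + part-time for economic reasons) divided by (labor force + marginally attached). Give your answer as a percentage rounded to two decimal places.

Labor force = 255.20 + 24.35 = 279.55 thousand.
Numerator = 24.35 + 2.02 + 9.43 = 35.80 thousand.
Denominator = 279.55 + 2.02 = 281.57 thousand.
Broad rate = 35.80 / 281.57 = 12.71%.

Broad underutilization rate ≈ 12.71%.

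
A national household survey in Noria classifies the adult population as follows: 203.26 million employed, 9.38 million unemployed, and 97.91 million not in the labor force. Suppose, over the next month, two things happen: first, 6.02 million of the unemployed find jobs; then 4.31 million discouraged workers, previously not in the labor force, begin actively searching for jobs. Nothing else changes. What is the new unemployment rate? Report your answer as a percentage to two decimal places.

New unemployment rate ≈ 3.54%.

Initially, labor force = 203.26 + 9.38 = 212.64 million, so u = 9.38/212.64 = 4.41%.
After the first change, unemployed falls and employed rises by 6.02; labor force unchanged → E = 209.28, U = 3.36, labor force = 212.64 million.
After the second change, unemployed and labor force both rise by 4.31 → E = 209.28, U = 7.67, labor force = 216.95 million.
New unemployment rate = 7.67 / 216.95 = 3.54%.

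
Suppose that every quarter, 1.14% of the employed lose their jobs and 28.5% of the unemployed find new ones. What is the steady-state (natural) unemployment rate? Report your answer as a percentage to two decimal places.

At steady state the flows balance: s·E = f·U, so U/(E+U) = s/(s+f).
u* = 1.14 / (1.14 + 28.5) = 1.14 / 29.64 = 3.85%.

Steady-state unemployment rate ≈ 3.85%.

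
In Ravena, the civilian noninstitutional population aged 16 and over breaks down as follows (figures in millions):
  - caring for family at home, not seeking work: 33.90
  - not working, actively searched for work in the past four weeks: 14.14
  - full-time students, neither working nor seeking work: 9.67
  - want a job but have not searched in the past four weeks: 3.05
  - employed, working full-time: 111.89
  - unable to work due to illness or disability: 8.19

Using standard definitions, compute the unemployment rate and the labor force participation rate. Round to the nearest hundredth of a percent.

Employed = 111.89 million.
Unemployed = 14.14 million.
Labor force = 111.89 + 14.14 = 126.03 million.
Not in labor force = 33.90 + 9.67 + 3.05 + 8.19 = 54.81 million (those not working and not actively searching are outside the labor force — including those who want a job but have given up searching).
Civilian working-age population = 126.03 + 54.81 = 180.84 million.
Unemployment rate = 14.14 / 126.03 = 11.22%.
Labor force participation rate = 126.03 / 180.84 = 69.69%.

Unemployment rate ≈ 11.22%; labor force participation rate ≈ 69.69%.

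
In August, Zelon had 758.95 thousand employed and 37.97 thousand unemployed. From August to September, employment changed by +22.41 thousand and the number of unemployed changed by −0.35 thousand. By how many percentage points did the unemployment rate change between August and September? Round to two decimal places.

August: labor force = 758.95 + 37.97 = 796.92; u = 37.97/796.92 = 4.76%.
September: labor force = 781.36 + 37.62 = 818.98; u = 37.62/818.98 = 4.59%.
Change = 4.59% − 4.76% = −0.17 pp.

The unemployment rate changed by −0.17 percentage points.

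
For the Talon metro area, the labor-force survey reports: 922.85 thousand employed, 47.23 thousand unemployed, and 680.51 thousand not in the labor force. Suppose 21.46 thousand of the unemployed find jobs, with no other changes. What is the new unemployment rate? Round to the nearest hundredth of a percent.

Initially, labor force = 922.85 + 47.23 = 970.08 thousand, so u = 47.23/970.08 = 4.87%.
After the change, unemployed falls and employed rises by 21.46; labor force unchanged → E = 944.31, U = 25.77, labor force = 970.08 thousand.
New unemployment rate = 25.77 / 970.08 = 2.66%.

New unemployment rate ≈ 2.66%.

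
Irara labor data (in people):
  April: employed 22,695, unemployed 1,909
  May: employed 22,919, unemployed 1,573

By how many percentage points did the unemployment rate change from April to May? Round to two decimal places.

April: labor force = 22,695 + 1,909 = 24,604; u = 1,909/24,604 = 7.76%.
May: labor force = 22,919 + 1,573 = 24,492; u = 1,573/24,492 = 6.42%.
Change = 6.42% − 7.76% = −1.34 pp.

The unemployment rate changed by −1.34 percentage points.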